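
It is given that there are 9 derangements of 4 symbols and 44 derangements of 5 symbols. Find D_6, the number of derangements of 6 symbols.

D_6 = (6-1)·(D_5 + D_4) = 5·(44 + 9) = 5·53 = 265.

265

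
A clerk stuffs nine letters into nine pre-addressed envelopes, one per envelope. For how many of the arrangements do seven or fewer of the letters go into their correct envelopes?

362879

Sum C(9,i)·!(9-i) for i = 0..7:
  i=0: C(9,0)·!9 = 1·133496 = 133496
  i=1: C(9,1)·!8 = 9·14833 = 133497
  i=2: C(9,2)·!7 = 36·1854 = 66744
  i=3: C(9,3)·!6 = 84·265 = 22260
  i=4: C(9,4)·!5 = 126·44 = 5544
  i=5: C(9,5)·!4 = 126·9 = 1134
  i=6: C(9,6)·!3 = 84·2 = 168
  i=7: C(9,7)·!2 = 36·1 = 36
Total = 362879.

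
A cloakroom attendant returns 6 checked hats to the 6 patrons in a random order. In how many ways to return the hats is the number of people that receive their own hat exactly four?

15

Pick the 4 fixed positions: C(6,4) = 15 ways.
The other 2 form a derangement: !2 = 1.
Total: 15 × 1 = 15.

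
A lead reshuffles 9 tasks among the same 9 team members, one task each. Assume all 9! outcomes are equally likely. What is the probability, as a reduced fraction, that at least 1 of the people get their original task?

28673/45360

Favorable outcomes: Σ_{i≥1} C(9,i)·!(9-i) = 9·14833 + 36·1854 + 84·265 + 126·44 + 126·9 + 84·2 + 36·1 + 9·0 + 1·1 = 229384.
Total outcomes: 9! = 362880.
Probability = 229384/362880 = 28673/45360.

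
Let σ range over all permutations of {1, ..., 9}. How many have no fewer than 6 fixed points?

Sum C(9,i)·!(9-i) for i = 6..9:
  i=6: C(9,6)·!3 = 84·2 = 168
  i=7: C(9,7)·!2 = 36·1 = 36
  i=8: C(9,8)·!1 = 9·0 = 0
  i=9: C(9,9)·!0 = 1·1 = 1
Total = 205.

205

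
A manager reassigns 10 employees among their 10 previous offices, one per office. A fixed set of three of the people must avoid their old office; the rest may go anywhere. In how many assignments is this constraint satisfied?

Let A_j be the event that the j-th constrained one is fixed. By inclusion-exclusion over the 3 events:
Σ_{j=0}^{3} (-1)^j C(3,j)(10-j)!
= C(3,0)·10! - C(3,1)·9! + C(3,2)·8! - C(3,3)·7!
= 3628800 - 1088640 + 120960 - 5040
= 2656080

2656080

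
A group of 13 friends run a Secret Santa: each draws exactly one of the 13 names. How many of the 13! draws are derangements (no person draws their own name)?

2290792932

Use !n = (n-1)(!(n-1) + !(n-2)).
!13 = 12·(176214841 + 14684570) = 12·190899411 = 2290792932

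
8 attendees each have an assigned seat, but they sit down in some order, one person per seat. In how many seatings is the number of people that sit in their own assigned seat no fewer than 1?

# with exactly i fixed is C(8,i)·!(8-i); sum over i=1..8:
  i=1: C(8,1)·!7 = 8·1854 = 14832
  i=2: C(8,2)·!6 = 28·265 = 7420
  i=3: C(8,3)·!5 = 56·44 = 2464
  i=4: C(8,4)·!4 = 70·9 = 630
  i=5: C(8,5)·!3 = 56·2 = 112
  i=6: C(8,6)·!2 = 28·1 = 28
  i=7: C(8,7)·!1 = 8·0 = 0
  i=8: C(8,8)·!0 = 1·1 = 1
Total = 25487.

25487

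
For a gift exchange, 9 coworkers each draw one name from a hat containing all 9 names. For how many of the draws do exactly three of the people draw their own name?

Choose which 3 of the 9 are fixed: C(9,3) = 84.
The remaining 6 must be deranged: !6 = 265.
Total: 84 × 265 = 22260.

22260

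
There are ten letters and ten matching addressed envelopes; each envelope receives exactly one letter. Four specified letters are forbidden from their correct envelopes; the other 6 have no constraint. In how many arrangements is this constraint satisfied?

Let A_j be the event that the j-th constrained one is fixed. By inclusion-exclusion over the 4 events:
Σ_{j=0}^{4} (-1)^j C(4,j)(10-j)!
= C(4,0)·10! - C(4,1)·9! + C(4,2)·8! - C(4,3)·7! + C(4,4)·6!
= 3628800 - 1451520 + 241920 - 20160 + 720
= 2399760

2399760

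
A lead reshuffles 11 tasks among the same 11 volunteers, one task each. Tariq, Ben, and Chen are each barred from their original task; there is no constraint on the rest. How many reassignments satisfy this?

Let A_j be the event that the j-th constrained one is fixed. By inclusion-exclusion over the 3 events:
Σ_{j=0}^{3} (-1)^j C(3,j)(11-j)!
= C(3,0)·11! - C(3,1)·10! + C(3,2)·9! - C(3,3)·8!
= 39916800 - 10886400 + 1088640 - 40320
= 30078720

30078720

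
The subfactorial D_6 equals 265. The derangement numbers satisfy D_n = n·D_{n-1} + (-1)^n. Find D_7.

D_7 = 7·265 - 1 = 1854.

1854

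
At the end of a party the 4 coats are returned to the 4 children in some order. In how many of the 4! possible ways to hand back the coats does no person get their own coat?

9

Recurrence: !4 = 4·!3 + (-1)^4.
!4 = 4·2 + 1 = 9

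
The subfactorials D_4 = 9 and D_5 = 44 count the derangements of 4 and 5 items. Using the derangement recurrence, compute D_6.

265

D_6 = (6-1)·(D_5 + D_4) = 5·(44 + 9) = 5·53 = 265.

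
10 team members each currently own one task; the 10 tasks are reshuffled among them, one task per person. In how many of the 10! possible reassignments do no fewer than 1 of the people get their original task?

Sum C(10,i)·!(10-i) for i = 1..10:
  i=1: C(10,1)·!9 = 10·133496 = 1334960
  i=2: C(10,2)·!8 = 45·14833 = 667485
  i=3: C(10,3)·!7 = 120·1854 = 222480
  i=4: C(10,4)·!6 = 210·265 = 55650
  i=5: C(10,5)·!5 = 252·44 = 11088
  i=6: C(10,6)·!4 = 210·9 = 1890
  i=7: C(10,7)·!3 = 120·2 = 240
  i=8: C(10,8)·!2 = 45·1 = 45
  i=9: C(10,9)·!1 = 10·0 = 0
  i=10: C(10,10)·!0 = 1·1 = 1
Total = 2293839.

2293839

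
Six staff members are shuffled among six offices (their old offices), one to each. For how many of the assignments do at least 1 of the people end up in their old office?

Sum C(6,i)·!(6-i) for i = 1..6:
  i=1: C(6,1)·!5 = 6·44 = 264
  i=2: C(6,2)·!4 = 15·9 = 135
  i=3: C(6,3)·!3 = 20·2 = 40
  i=4: C(6,4)·!2 = 15·1 = 15
  i=5: C(6,5)·!1 = 6·0 = 0
  i=6: C(6,6)·!0 = 1·1 = 1
Total = 455.

455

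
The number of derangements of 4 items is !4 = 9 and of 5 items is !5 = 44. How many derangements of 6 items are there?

265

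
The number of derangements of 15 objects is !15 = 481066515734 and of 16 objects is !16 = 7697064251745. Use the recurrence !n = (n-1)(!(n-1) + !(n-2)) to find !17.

130850092279664

!17 = (17-1)·(!16 + !15) = 16·(7697064251745 + 481066515734) = 16·8178130767479 = 130850092279664.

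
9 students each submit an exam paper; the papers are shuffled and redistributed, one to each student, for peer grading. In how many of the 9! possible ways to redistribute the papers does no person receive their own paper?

133496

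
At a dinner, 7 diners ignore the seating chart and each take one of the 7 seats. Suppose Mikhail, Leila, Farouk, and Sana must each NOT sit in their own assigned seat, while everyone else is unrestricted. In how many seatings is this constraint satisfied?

Inclusion-exclusion on the 4 forbidden self-matches:
Σ_{j=0}^{4} (-1)^j C(4,j)(7-j)!
= C(4,0)·7! - C(4,1)·6! + C(4,2)·5! - C(4,3)·4! + C(4,4)·3!
= 5040 - 2880 + 720 - 96 + 6
= 2790

2790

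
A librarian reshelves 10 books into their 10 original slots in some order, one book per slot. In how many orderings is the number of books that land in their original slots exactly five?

Pick the 5 fixed positions: C(10,5) = 252 ways.
The remaining 5 must be deranged: !5 = 44.
Total: 252 × 44 = 11088.

11088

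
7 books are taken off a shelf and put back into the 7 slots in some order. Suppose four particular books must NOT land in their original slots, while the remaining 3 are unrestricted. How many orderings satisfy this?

Inclusion-exclusion on the 4 forbidden self-matches:
Σ_{j=0}^{4} (-1)^j C(4,j)(7-j)!
= C(4,0)·7! - C(4,1)·6! + C(4,2)·5! - C(4,3)·4! + C(4,4)·3!
= 5040 - 2880 + 720 - 96 + 6
= 2790

2790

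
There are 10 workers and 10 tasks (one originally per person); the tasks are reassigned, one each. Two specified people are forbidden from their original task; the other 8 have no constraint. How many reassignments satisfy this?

Inclusion-exclusion on the 2 forbidden self-matches:
Σ_{j=0}^{2} (-1)^j C(2,j)(10-j)!
= C(2,0)·10! - C(2,1)·9! + C(2,2)·8!
= 3628800 - 725760 + 40320
= 2943360

2943360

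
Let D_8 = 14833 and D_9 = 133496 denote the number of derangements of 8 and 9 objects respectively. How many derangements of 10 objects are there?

1334961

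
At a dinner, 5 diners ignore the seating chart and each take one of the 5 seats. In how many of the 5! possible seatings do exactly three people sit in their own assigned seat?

Pick the 3 fixed positions: C(5,3) = 10 ways.
The remaining 2 must be deranged: !2 = 1.
Total: 10 × 1 = 10.

10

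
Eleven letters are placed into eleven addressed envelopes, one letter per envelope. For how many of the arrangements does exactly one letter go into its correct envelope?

14684571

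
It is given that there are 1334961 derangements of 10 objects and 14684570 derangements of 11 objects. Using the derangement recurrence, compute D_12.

176214841

D_12 = (12-1)·(D_11 + D_10) = 11·(14684570 + 1334961) = 11·16019531 = 176214841.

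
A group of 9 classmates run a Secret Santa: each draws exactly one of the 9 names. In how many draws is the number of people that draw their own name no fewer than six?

Sum C(9,i)·!(9-i) for i = 6..9:
  i=6: C(9,6)·!3 = 84·2 = 168
  i=7: C(9,7)·!2 = 36·1 = 36
  i=8: C(9,8)·!1 = 9·0 = 0
  i=9: C(9,9)·!0 = 1·1 = 1
Total = 205.

205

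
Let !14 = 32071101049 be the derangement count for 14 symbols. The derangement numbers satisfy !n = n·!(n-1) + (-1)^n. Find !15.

!15 = 15·32071101049 - 1 = 481066515734.

481066515734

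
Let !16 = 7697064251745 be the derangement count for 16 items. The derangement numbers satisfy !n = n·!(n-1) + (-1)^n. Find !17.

130850092279664

!17 = 17·7697064251745 - 1 = 130850092279664.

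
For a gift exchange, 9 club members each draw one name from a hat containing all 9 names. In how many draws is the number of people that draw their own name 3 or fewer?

355997

Sum C(9,i)·!(9-i) for i = 0..3:
  i=0: C(9,0)·!9 = 1·133496 = 133496
  i=1: C(9,1)·!8 = 9·14833 = 133497
  i=2: C(9,2)·!7 = 36·1854 = 66744
  i=3: C(9,3)·!6 = 84·265 = 22260
Total = 355997.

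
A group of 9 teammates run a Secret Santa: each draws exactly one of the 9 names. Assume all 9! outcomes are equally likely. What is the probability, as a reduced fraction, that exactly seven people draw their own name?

1/10080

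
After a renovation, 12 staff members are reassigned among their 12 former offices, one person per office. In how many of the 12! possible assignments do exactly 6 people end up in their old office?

244860

Pick the 6 fixed positions: C(12,6) = 924 ways.
The other 6 form a derangement: !6 = 265.
Total: 924 × 265 = 244860.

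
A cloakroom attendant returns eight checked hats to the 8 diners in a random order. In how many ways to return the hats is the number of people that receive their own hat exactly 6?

Pick the 6 fixed positions: C(8,6) = 28 ways.
The remaining 2 must be deranged: !2 = 1.
Total: 28 × 1 = 28.

28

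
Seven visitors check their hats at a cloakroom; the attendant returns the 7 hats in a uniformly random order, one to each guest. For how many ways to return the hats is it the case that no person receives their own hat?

The number of derangements of 7 is !7 = Σ_{k=0}^{7} (-1)^k·7!/k!
= 7! - 7!/1! + 7!/2! - 7!/3! + 7!/4! - 7!/5! + 7!/6! - 7!/7!
= 5040 - 5040 + 2520 - 840 + 210 - 42 + 7 - 1
= 1854

1854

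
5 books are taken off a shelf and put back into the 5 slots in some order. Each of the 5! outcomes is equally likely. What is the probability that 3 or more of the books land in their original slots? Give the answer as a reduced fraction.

Favorable outcomes: Σ_{i≥3} C(5,i)·!(5-i) = 10·1 + 5·0 + 1·1 = 11.
Total outcomes: 5! = 120.
Probability = 11/120 = 11/120.

11/120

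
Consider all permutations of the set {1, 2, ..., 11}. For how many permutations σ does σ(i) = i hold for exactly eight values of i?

Choose which 8 of the 11 are fixed: C(11,8) = 165.
The remaining 3 must be deranged: !3 = 2.
Total: 165 × 2 = 330.

330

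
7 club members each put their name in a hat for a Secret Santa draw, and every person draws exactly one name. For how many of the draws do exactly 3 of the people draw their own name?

315

Choose which 3 of the 7 are fixed: C(7,3) = 35.
The remaining 4 must be deranged: !4 = 9.
Total: 35 × 9 = 315.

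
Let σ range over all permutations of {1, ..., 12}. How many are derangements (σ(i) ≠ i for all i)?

Recurrence: !12 = 12·!11 + (-1)^12.
!12 = 12·14684570 + 1 = 176214841

176214841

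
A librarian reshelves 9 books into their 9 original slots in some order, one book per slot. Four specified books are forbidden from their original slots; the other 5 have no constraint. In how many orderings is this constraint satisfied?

229080

Let A_j be the event that the j-th constrained one is fixed. By inclusion-exclusion over the 4 events:
Σ_{j=0}^{4} (-1)^j C(4,j)(9-j)!
= C(4,0)·9! - C(4,1)·8! + C(4,2)·7! - C(4,3)·6! + C(4,4)·5!
= 362880 - 161280 + 30240 - 2880 + 120
= 229080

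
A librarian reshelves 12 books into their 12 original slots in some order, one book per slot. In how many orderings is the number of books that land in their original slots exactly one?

176214840

Choose which one of the 12 is fixed: C(12,1) = 12.
The other 11 form a derangement: !11 = 14684570.
Total: 12 × 14684570 = 176214840.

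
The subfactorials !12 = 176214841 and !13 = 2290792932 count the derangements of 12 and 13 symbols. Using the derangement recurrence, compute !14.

!14 = (14-1)·(!13 + !12) = 13·(2290792932 + 176214841) = 13·2467007773 = 32071101049.

32071101049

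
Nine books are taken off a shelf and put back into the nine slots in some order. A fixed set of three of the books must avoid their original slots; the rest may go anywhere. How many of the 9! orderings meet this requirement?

256320

Let A_j be the event that the j-th constrained one is fixed. By inclusion-exclusion over the 3 events:
Σ_{j=0}^{3} (-1)^j C(3,j)(9-j)!
= C(3,0)·9! - C(3,1)·8! + C(3,2)·7! - C(3,3)·6!
= 362880 - 120960 + 15120 - 720
= 256320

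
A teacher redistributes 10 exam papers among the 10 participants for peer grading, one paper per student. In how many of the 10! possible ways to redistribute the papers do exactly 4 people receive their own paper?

Pick the 4 fixed positions: C(10,4) = 210 ways.
The remaining 6 must be deranged: !6 = 265.
Total: 210 × 265 = 55650.

55650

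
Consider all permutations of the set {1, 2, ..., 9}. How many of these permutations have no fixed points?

133496

Recurrence: !9 = 9·!8 + (-1)^9.
!9 = 9·14833 - 1 = 133496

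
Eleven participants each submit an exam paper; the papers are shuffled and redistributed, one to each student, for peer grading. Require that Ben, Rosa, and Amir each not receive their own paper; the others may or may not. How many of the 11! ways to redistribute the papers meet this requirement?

30078720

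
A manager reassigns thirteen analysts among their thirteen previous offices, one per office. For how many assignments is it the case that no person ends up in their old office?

By inclusion-exclusion, !13 = Σ (-1)^k · 13!/k! for k=0..13
= 13! - 13!/1! + 13!/2! - 13!/3! + 13!/4! - 13!/5! + 13!/6! - 13!/7! + 13!/8! - 13!/9! + 13!/10! - 13!/11! + 13!/12! - 13!/13!
= 6227020800 - 6227020800 + 3113510400 - 1037836800 + 259459200 - 51891840 + 8648640 - 1235520 + 154440 - 17160 + 1716 - 156 + 13 - 1
= 2290792932

2290792932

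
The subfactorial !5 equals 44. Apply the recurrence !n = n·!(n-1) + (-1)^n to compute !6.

265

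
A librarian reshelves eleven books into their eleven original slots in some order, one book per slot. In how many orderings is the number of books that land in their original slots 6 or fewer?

Sum C(11,i)·!(11-i) for i = 0..6:
  i=0: C(11,0)·!11 = 1·14684570 = 14684570
  i=1: C(11,1)·!10 = 11·1334961 = 14684571
  i=2: C(11,2)·!9 = 55·133496 = 7342280
  i=3: C(11,3)·!8 = 165·14833 = 2447445
  i=4: C(11,4)·!7 = 330·1854 = 611820
  i=5: C(11,5)·!6 = 462·265 = 122430
  i=6: C(11,6)·!5 = 462·44 = 20328
Total = 39913444.

39913444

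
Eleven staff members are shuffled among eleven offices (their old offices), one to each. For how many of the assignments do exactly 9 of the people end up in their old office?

55

Choose which 9 of the 11 are fixed: C(11,9) = 55.
The remaining 2 must be deranged: !2 = 1.
Total: 55 × 1 = 55.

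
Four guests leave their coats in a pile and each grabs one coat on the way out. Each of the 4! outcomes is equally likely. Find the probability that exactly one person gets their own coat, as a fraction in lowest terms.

1/3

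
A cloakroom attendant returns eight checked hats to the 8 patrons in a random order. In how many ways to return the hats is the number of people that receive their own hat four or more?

# with exactly i fixed is C(8,i)·!(8-i); sum over i=4..8:
  i=4: C(8,4)·!4 = 70·9 = 630
  i=5: C(8,5)·!3 = 56·2 = 112
  i=6: C(8,6)·!2 = 28·1 = 28
  i=7: C(8,7)·!1 = 8·0 = 0
  i=8: C(8,8)·!0 = 1·1 = 1
Total = 771.

771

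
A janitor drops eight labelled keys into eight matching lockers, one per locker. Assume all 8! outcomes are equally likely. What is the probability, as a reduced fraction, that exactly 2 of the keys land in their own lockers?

53/288

Favorable outcomes: C(8,2)·!6 = 28·265 = 7420.
Total outcomes: 8! = 40320.
Probability = 7420/40320 = 53/288.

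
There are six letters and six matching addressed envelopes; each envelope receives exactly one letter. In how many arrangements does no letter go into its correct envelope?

Use !n = (n-1)(!(n-1) + !(n-2)).
!6 = 5·(44 + 9) = 5·53 = 265

265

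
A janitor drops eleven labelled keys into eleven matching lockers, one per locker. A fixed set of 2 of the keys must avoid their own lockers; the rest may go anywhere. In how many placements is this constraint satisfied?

Let A_j be the event that the j-th constrained one is fixed. By inclusion-exclusion over the 2 events:
Σ_{j=0}^{2} (-1)^j C(2,j)(11-j)!
= C(2,0)·11! - C(2,1)·10! + C(2,2)·9!
= 39916800 - 7257600 + 362880
= 33022080

33022080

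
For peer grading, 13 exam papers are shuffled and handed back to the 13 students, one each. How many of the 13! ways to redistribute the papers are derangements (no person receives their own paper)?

2290792932

!13 = 13! · Σ_{k=0}^{13} (-1)^k/k!
= 13! - 13!/1! + 13!/2! - 13!/3! + 13!/4! - 13!/5! + 13!/6! - 13!/7! + 13!/8! - 13!/9! + 13!/10! - 13!/11! + 13!/12! - 13!/13!
= 6227020800 - 6227020800 + 3113510400 - 1037836800 + 259459200 - 51891840 + 8648640 - 1235520 + 154440 - 17160 + 1716 - 156 + 13 - 1
= 2290792932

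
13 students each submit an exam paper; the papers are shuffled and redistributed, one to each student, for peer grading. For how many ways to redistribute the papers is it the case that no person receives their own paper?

The number of derangements of 13 is !13 = Σ_{k=0}^{13} (-1)^k·13!/k!
= 13! - 13!/1! + 13!/2! - 13!/3! + 13!/4! - 13!/5! + 13!/6! - 13!/7! + 13!/8! - 13!/9! + 13!/10! - 13!/11! + 13!/12! - 13!/13!
= 6227020800 - 6227020800 + 3113510400 - 1037836800 + 259459200 - 51891840 + 8648640 - 1235520 + 154440 - 17160 + 1716 - 156 + 13 - 1
= 2290792932

2290792932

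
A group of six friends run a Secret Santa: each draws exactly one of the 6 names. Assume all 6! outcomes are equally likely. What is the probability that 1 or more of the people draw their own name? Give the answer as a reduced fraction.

91/144

Favorable outcomes: Σ_{i≥1} C(6,i)·!(6-i) = 6·44 + 15·9 + 20·2 + 15·1 + 6·0 + 1·1 = 455.
Total outcomes: 6! = 720.
Probability = 455/720 = 91/144.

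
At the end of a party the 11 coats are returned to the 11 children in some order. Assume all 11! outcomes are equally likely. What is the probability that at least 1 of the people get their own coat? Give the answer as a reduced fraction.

2523223/3991680

Favorable outcomes: Σ_{i≥1} C(11,i)·!(11-i) = 11·1334961 + 55·133496 + 165·14833 + 330·1854 + 462·265 + 462·44 + 330·9 + 165·2 + 55·1 + 11·0 + 1·1 = 25232230.
Total outcomes: 11! = 39916800.
Probability = 25232230/39916800 = 2523223/3991680.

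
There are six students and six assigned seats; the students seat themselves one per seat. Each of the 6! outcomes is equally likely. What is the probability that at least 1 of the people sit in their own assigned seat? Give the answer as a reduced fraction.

91/144

Favorable outcomes: Σ_{i≥1} C(6,i)·!(6-i) = 6·44 + 15·9 + 20·2 + 15·1 + 6·0 + 1·1 = 455.
Total outcomes: 6! = 720.
Probability = 455/720 = 91/144.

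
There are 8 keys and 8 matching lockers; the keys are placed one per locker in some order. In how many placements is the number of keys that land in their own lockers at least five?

141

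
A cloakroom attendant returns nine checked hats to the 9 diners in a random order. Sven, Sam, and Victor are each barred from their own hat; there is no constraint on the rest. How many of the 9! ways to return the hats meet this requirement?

256320

Let A_j be the event that the j-th constrained one is fixed. By inclusion-exclusion over the 3 events:
Σ_{j=0}^{3} (-1)^j C(3,j)(9-j)!
= C(3,0)·9! - C(3,1)·8! + C(3,2)·7! - C(3,3)·6!
= 362880 - 120960 + 15120 - 720
= 256320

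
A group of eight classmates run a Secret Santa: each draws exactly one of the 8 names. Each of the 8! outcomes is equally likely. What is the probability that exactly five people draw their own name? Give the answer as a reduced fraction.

Favorable outcomes: C(8,5)·!3 = 56·2 = 112.
Total outcomes: 8! = 40320.
Probability = 112/40320 = 1/360.

1/360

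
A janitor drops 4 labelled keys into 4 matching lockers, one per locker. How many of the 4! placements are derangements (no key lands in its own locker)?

9

The number of derangements of 4 is !4 = Σ_{k=0}^{4} (-1)^k·4!/k!
= 4! - 4!/1! + 4!/2! - 4!/3! + 4!/4!
= 24 - 24 + 12 - 4 + 1
= 9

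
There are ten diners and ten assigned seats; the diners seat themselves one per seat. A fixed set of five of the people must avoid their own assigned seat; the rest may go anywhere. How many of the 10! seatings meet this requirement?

2170680

Let A_j be the event that the j-th constrained one is fixed. By inclusion-exclusion over the 5 events:
Σ_{j=0}^{5} (-1)^j C(5,j)(10-j)!
= C(5,0)·10! - C(5,1)·9! + C(5,2)·8! - C(5,3)·7! + C(5,4)·6! - C(5,5)·5!
= 3628800 - 1814400 + 403200 - 50400 + 3600 - 120
= 2170680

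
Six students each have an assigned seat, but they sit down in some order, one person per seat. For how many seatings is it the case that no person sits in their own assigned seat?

Use !n = (n-1)(!(n-1) + !(n-2)).
!6 = 5·(44 + 9) = 5·53 = 265

265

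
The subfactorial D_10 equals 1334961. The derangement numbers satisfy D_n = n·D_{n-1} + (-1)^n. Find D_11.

14684570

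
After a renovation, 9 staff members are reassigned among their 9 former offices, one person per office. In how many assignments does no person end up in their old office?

By inclusion-exclusion, !9 = Σ (-1)^k · 9!/k! for k=0..9
= 9! - 9!/1! + 9!/2! - 9!/3! + 9!/4! - 9!/5! + 9!/6! - 9!/7! + 9!/8! - 9!/9!
= 362880 - 362880 + 181440 - 60480 + 15120 - 3024 + 504 - 72 + 9 - 1
= 133496

133496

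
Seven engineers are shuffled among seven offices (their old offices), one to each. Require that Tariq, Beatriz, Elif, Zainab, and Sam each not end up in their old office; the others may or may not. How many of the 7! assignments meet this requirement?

2428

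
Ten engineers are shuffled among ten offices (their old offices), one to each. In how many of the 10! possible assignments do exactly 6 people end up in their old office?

1890

Choose which 6 of the 10 are fixed: C(10,6) = 210.
The other 4 form a derangement: !4 = 9.
Total: 210 × 9 = 1890.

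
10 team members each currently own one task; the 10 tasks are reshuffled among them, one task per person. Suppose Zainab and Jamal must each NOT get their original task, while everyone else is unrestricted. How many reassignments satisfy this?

Inclusion-exclusion on the 2 forbidden self-matches:
Σ_{j=0}^{2} (-1)^j C(2,j)(10-j)!
= C(2,0)·10! - C(2,1)·9! + C(2,2)·8!
= 3628800 - 725760 + 40320
= 2943360

2943360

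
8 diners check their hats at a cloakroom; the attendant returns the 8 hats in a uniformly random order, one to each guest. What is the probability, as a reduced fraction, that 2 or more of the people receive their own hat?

2131/8064

Favorable outcomes: Σ_{i≥2} C(8,i)·!(8-i) = 28·265 + 56·44 + 70·9 + 56·2 + 28·1 + 8·0 + 1·1 = 10655.
Total outcomes: 8! = 40320.
Probability = 10655/40320 = 2131/8064.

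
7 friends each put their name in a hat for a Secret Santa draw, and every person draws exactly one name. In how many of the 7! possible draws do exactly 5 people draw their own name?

21

Pick the 5 fixed positions: C(7,5) = 21 ways.
The other 2 form a derangement: !2 = 1.
Total: 21 × 1 = 21.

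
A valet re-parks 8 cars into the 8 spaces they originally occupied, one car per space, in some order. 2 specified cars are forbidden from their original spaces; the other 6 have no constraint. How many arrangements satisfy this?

Inclusion-exclusion on the 2 forbidden self-matches:
Σ_{j=0}^{2} (-1)^j C(2,j)(8-j)!
= C(2,0)·8! - C(2,1)·7! + C(2,2)·6!
= 40320 - 10080 + 720
= 30960

30960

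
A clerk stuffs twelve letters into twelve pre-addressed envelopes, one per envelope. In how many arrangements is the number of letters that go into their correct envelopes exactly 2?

88107426

Choose which 2 of the 12 are fixed: C(12,2) = 66.
The other 10 form a derangement: !10 = 1334961.
Total: 66 × 1334961 = 88107426.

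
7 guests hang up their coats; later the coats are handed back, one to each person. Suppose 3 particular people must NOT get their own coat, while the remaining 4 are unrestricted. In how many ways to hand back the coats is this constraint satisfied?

3216

Let A_j be the event that the j-th constrained one is fixed. By inclusion-exclusion over the 3 events:
Σ_{j=0}^{3} (-1)^j C(3,j)(7-j)!
= C(3,0)·7! - C(3,1)·6! + C(3,2)·5! - C(3,3)·4!
= 5040 - 2160 + 360 - 24
= 3216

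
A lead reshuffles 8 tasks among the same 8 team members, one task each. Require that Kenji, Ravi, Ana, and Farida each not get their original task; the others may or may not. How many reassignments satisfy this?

Let A_j be the event that the j-th constrained one is fixed. By inclusion-exclusion over the 4 events:
Σ_{j=0}^{4} (-1)^j C(4,j)(8-j)!
= C(4,0)·8! - C(4,1)·7! + C(4,2)·6! - C(4,3)·5! + C(4,4)·4!
= 40320 - 20160 + 4320 - 480 + 24
= 24024

24024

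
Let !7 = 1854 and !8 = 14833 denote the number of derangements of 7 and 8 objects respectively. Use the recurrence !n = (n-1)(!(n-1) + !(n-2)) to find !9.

133496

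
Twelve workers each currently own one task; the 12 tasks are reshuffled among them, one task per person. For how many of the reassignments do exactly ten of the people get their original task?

Choose which 10 of the 12 are fixed: C(12,10) = 66.
The remaining 2 must be deranged: !2 = 1.
Total: 66 × 1 = 66.

66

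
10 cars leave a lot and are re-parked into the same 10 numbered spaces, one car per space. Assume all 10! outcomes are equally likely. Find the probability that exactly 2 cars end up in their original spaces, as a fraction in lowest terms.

Favorable outcomes: C(10,2)·!8 = 45·14833 = 667485.
Total outcomes: 10! = 3628800.
Probability = 667485/3628800 = 2119/11520.

2119/11520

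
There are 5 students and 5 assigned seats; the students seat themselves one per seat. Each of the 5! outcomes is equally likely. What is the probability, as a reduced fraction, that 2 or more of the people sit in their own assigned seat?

Favorable outcomes: Σ_{i≥2} C(5,i)·!(5-i) = 10·2 + 10·1 + 5·0 + 1·1 = 31.
Total outcomes: 5! = 120.
Probability = 31/120 = 31/120.

31/120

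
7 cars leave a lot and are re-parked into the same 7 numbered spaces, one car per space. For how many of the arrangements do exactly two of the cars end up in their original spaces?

Pick the 2 fixed positions: C(7,2) = 21 ways.
The remaining 5 must be deranged: !5 = 44.
Total: 21 × 44 = 924.

924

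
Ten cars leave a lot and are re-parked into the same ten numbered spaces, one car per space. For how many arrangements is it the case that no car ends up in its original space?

1334961

!10 = 10! · Σ_{k=0}^{10} (-1)^k/k!
= 10! - 10!/1! + 10!/2! - 10!/3! + 10!/4! - 10!/5! + 10!/6! - 10!/7! + 10!/8! - 10!/9! + 10!/10!
= 3628800 - 3628800 + 1814400 - 604800 + 151200 - 30240 + 5040 - 720 + 90 - 10 + 1
= 1334961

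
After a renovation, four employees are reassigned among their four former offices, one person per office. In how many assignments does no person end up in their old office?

!4 = 4! · Σ_{k=0}^{4} (-1)^k/k!
= 4! - 4!/1! + 4!/2! - 4!/3! + 4!/4!
= 24 - 24 + 12 - 4 + 1
= 9

9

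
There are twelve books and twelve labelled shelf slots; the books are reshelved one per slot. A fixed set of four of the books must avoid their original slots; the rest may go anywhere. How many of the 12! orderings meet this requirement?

Inclusion-exclusion on the 4 forbidden self-matches:
Σ_{j=0}^{4} (-1)^j C(4,j)(12-j)!
= C(4,0)·12! - C(4,1)·11! + C(4,2)·10! - C(4,3)·9! + C(4,4)·8!
= 479001600 - 159667200 + 21772800 - 1451520 + 40320
= 339696000

339696000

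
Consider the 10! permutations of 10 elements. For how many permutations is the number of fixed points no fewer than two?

958879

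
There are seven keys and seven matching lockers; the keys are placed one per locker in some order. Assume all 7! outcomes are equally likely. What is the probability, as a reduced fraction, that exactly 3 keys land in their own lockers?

1/16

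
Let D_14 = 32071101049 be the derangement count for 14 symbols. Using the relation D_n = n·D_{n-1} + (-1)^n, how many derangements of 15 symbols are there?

D_15 = 15·32071101049 - 1 = 481066515734.

481066515734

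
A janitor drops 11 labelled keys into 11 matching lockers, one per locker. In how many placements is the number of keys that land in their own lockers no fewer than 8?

386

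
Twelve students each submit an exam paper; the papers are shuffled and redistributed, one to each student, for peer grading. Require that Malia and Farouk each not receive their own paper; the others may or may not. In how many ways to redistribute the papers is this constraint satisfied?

Let A_j be the event that the j-th constrained one is fixed. By inclusion-exclusion over the 2 events:
Σ_{j=0}^{2} (-1)^j C(2,j)(12-j)!
= C(2,0)·12! - C(2,1)·11! + C(2,2)·10!
= 479001600 - 79833600 + 3628800
= 402796800

402796800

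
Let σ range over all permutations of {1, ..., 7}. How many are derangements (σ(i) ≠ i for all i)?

!7 = 7! · Σ_{k=0}^{7} (-1)^k/k!
= 7! - 7!/1! + 7!/2! - 7!/3! + 7!/4! - 7!/5! + 7!/6! - 7!/7!
= 5040 - 5040 + 2520 - 840 + 210 - 42 + 7 - 1
= 1854

1854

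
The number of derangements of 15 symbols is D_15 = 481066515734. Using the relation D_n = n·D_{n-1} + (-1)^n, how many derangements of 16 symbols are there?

D_16 = 16·481066515734 + 1 = 7697064251745.

7697064251745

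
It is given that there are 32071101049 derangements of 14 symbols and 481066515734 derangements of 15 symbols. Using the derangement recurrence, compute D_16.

7697064251745

D_16 = (16-1)·(D_15 + D_14) = 15·(481066515734 + 32071101049) = 15·513137616783 = 7697064251745.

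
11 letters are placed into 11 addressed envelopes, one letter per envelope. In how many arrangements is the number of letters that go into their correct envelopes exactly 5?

122430

Choose which 5 of the 11 are fixed: C(11,5) = 462.
The remaining 6 must be deranged: !6 = 265.
Total: 462 × 265 = 122430.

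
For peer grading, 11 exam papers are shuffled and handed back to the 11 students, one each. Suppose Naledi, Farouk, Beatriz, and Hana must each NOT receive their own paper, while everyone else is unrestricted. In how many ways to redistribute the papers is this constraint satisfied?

Inclusion-exclusion on the 4 forbidden self-matches:
Σ_{j=0}^{4} (-1)^j C(4,j)(11-j)!
= C(4,0)·11! - C(4,1)·10! + C(4,2)·9! - C(4,3)·8! + C(4,4)·7!
= 39916800 - 14515200 + 2177280 - 161280 + 5040
= 27422640

27422640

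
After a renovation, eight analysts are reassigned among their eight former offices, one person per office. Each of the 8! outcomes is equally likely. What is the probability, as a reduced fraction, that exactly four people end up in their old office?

Favorable outcomes: C(8,4)·!4 = 70·9 = 630.
Total outcomes: 8! = 40320.
Probability = 630/40320 = 1/64.

1/64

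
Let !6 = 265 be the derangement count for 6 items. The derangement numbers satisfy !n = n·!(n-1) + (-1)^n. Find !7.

1854

!7 = 7·265 - 1 = 1854.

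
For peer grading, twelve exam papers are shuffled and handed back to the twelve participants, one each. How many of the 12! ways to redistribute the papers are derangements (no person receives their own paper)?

!12 is the nearest integer to 12!/e.
12! = 479001600, and 479001600/e ≈ 176214840.93, so !12 = 176214841.

176214841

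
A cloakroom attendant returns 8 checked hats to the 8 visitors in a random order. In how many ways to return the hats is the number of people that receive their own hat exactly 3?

2464

Choose which 3 of the 8 are fixed: C(8,3) = 56.
The other 5 form a derangement: !5 = 44.
Total: 56 × 44 = 2464.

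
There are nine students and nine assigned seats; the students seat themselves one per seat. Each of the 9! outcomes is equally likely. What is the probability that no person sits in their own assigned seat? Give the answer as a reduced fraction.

16687/45360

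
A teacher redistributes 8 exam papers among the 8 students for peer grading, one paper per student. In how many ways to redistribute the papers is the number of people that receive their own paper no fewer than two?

# with exactly i fixed is C(8,i)·!(8-i); sum over i=2..8:
  i=2: C(8,2)·!6 = 28·265 = 7420
  i=3: C(8,3)·!5 = 56·44 = 2464
  i=4: C(8,4)·!4 = 70·9 = 630
  i=5: C(8,5)·!3 = 56·2 = 112
  i=6: C(8,6)·!2 = 28·1 = 28
  i=7: C(8,7)·!1 = 8·0 = 0
  i=8: C(8,8)·!0 = 1·1 = 1
Total = 10655.

10655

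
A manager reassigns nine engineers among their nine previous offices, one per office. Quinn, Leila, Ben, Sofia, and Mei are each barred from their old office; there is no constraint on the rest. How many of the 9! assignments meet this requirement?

205056

Let A_j be the event that the j-th constrained one is fixed. By inclusion-exclusion over the 5 events:
Σ_{j=0}^{5} (-1)^j C(5,j)(9-j)!
= C(5,0)·9! - C(5,1)·8! + C(5,2)·7! - C(5,3)·6! + C(5,4)·5! - C(5,5)·4!
= 362880 - 201600 + 50400 - 7200 + 600 - 24
= 205056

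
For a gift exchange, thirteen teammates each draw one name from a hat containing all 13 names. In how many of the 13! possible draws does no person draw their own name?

2290792932

!13 = 13! · Σ_{k=0}^{13} (-1)^k/k!
= 13! - 13!/1! + 13!/2! - 13!/3! + 13!/4! - 13!/5! + 13!/6! - 13!/7! + 13!/8! - 13!/9! + 13!/10! - 13!/11! + 13!/12! - 13!/13!
= 6227020800 - 6227020800 + 3113510400 - 1037836800 + 259459200 - 51891840 + 8648640 - 1235520 + 154440 - 17160 + 1716 - 156 + 13 - 1
= 2290792932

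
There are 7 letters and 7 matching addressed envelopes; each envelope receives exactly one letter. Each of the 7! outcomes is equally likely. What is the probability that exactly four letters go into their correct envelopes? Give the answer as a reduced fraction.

1/72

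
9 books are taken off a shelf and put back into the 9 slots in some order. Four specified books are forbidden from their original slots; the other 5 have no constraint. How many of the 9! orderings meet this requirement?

229080

Inclusion-exclusion on the 4 forbidden self-matches:
Σ_{j=0}^{4} (-1)^j C(4,j)(9-j)!
= C(4,0)·9! - C(4,1)·8! + C(4,2)·7! - C(4,3)·6! + C(4,4)·5!
= 362880 - 161280 + 30240 - 2880 + 120
= 229080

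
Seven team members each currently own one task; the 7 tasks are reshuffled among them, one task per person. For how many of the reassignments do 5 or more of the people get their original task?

22

# with exactly i fixed is C(7,i)·!(7-i); sum over i=5..7:
  i=5: C(7,5)·!2 = 21·1 = 21
  i=6: C(7,6)·!1 = 7·0 = 0
  i=7: C(7,7)·!0 = 1·1 = 1
Total = 22.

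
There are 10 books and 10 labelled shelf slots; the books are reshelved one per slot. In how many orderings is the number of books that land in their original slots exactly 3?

Pick the 3 fixed positions: C(10,3) = 120 ways.
The other 7 form a derangement: !7 = 1854.
Total: 120 × 1854 = 222480.

222480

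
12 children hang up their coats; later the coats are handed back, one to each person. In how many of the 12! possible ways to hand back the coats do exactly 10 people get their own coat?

66

Choose which 10 of the 12 are fixed: C(12,10) = 66.
The remaining 2 must be deranged: !2 = 1.
Total: 66 × 1 = 66.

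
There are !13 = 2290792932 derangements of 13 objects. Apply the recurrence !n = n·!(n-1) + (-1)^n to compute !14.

!14 = 14·2290792932 + 1 = 32071101049.

32071101049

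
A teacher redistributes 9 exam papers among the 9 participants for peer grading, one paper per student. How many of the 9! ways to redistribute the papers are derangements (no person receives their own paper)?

!9 is the nearest integer to 9!/e.
9! = 362880, and 362880/e ≈ 133496.09, so !9 = 133496.

133496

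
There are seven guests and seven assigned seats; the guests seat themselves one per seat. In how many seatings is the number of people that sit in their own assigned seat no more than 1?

Sum C(7,i)·!(7-i) for i = 0..1:
  i=0: C(7,0)·!7 = 1·1854 = 1854
  i=1: C(7,1)·!6 = 7·265 = 1855
Total = 3709.

3709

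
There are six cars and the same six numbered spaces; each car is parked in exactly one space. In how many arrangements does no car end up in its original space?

!6 = 6! · Σ_{k=0}^{6} (-1)^k/k!
= 6! - 6!/1! + 6!/2! - 6!/3! + 6!/4! - 6!/5! + 6!/6!
= 720 - 720 + 360 - 120 + 30 - 6 + 1
= 265

265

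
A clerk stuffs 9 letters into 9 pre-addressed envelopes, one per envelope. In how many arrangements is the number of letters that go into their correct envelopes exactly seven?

Choose which 7 of the 9 are fixed: C(9,7) = 36.
The other 2 form a derangement: !2 = 1.
Total: 36 × 1 = 36.

36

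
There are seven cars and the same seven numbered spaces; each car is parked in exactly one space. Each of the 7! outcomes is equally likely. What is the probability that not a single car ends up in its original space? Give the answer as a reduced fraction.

Favorable outcomes: !7 = 1854.
Total outcomes: 7! = 5040.
Probability = 1854/5040 = 103/280.

103/280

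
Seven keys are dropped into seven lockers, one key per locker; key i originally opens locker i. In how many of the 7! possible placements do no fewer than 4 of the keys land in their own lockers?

92

# with exactly i fixed is C(7,i)·!(7-i); sum over i=4..7:
  i=4: C(7,4)·!3 = 35·2 = 70
  i=5: C(7,5)·!2 = 21·1 = 21
  i=6: C(7,6)·!1 = 7·0 = 0
  i=7: C(7,7)·!0 = 1·1 = 1
Total = 92.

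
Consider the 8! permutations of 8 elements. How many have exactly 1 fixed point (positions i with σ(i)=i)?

14832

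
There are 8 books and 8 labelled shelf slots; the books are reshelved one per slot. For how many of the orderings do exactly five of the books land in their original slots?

112

Choose which 5 of the 8 are fixed: C(8,5) = 56.
The other 3 form a derangement: !3 = 2.
Total: 56 × 2 = 112.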